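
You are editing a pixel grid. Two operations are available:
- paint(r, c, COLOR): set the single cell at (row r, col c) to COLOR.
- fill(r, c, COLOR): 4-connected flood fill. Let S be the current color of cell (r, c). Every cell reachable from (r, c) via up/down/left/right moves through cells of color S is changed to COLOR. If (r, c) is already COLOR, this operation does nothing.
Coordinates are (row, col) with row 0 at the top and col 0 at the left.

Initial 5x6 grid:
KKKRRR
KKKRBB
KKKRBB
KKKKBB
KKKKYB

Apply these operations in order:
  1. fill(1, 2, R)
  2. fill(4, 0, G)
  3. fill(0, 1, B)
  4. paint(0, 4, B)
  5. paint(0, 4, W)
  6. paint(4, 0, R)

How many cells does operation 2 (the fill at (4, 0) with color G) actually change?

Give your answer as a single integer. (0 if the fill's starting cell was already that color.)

After op 1 fill(1,2,R) [17 cells changed]:
RRRRRR
RRRRBB
RRRRBB
RRRRBB
RRRRYB
After op 2 fill(4,0,G) [22 cells changed]:
GGGGGG
GGGGBB
GGGGBB
GGGGBB
GGGGYB

Answer: 22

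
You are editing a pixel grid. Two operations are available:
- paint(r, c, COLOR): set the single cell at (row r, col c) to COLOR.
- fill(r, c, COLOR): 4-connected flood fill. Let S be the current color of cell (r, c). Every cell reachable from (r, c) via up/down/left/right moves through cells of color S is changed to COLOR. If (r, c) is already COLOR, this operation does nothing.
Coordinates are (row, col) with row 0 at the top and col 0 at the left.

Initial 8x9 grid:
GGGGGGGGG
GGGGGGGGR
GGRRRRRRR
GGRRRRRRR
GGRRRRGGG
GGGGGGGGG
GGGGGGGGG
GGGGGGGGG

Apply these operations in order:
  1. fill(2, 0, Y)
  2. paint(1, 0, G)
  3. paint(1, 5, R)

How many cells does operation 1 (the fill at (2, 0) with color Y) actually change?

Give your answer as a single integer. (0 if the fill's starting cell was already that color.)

After op 1 fill(2,0,Y) [53 cells changed]:
YYYYYYYYY
YYYYYYYYR
YYRRRRRRR
YYRRRRRRR
YYRRRRYYY
YYYYYYYYY
YYYYYYYYY
YYYYYYYYY

Answer: 53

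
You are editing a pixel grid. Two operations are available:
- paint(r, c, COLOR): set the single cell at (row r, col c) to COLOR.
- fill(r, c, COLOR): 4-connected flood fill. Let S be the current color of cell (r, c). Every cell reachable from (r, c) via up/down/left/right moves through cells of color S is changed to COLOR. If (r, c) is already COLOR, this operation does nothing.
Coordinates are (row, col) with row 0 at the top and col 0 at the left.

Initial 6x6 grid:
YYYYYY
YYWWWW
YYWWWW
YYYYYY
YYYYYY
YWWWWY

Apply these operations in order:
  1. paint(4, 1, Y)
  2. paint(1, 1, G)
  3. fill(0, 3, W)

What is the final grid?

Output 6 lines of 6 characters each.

After op 1 paint(4,1,Y):
YYYYYY
YYWWWW
YYWWWW
YYYYYY
YYYYYY
YWWWWY
After op 2 paint(1,1,G):
YYYYYY
YGWWWW
YYWWWW
YYYYYY
YYYYYY
YWWWWY
After op 3 fill(0,3,W) [23 cells changed]:
WWWWWW
WGWWWW
WWWWWW
WWWWWW
WWWWWW
WWWWWW

Answer: WWWWWW
WGWWWW
WWWWWW
WWWWWW
WWWWWW
WWWWWW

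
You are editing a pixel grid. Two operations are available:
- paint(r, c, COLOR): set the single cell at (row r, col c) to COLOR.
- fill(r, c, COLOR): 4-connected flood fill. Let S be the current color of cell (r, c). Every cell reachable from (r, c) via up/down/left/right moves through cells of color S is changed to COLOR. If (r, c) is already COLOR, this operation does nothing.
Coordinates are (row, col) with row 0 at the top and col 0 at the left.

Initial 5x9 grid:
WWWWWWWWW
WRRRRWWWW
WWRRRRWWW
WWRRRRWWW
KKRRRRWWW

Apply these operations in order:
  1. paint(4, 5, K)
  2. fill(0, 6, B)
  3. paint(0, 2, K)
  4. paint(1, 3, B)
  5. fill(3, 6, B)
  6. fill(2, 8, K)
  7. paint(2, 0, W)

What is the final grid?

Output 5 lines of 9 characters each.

Answer: BBKKKKKKK
BRRKRKKKK
WBRRRRKKK
BBRRRRKKK
KKRRRKKKK

Derivation:
After op 1 paint(4,5,K):
WWWWWWWWW
WRRRRWWWW
WWRRRRWWW
WWRRRRWWW
KKRRRKWWW
After op 2 fill(0,6,B) [27 cells changed]:
BBBBBBBBB
BRRRRBBBB
BBRRRRBBB
BBRRRRBBB
KKRRRKBBB
After op 3 paint(0,2,K):
BBKBBBBBB
BRRRRBBBB
BBRRRRBBB
BBRRRRBBB
KKRRRKBBB
After op 4 paint(1,3,B):
BBKBBBBBB
BRRBRBBBB
BBRRRRBBB
BBRRRRBBB
KKRRRKBBB
After op 5 fill(3,6,B) [0 cells changed]:
BBKBBBBBB
BRRBRBBBB
BBRRRRBBB
BBRRRRBBB
KKRRRKBBB
After op 6 fill(2,8,K) [20 cells changed]:
BBKKKKKKK
BRRKRKKKK
BBRRRRKKK
BBRRRRKKK
KKRRRKKKK
After op 7 paint(2,0,W):
BBKKKKKKK
BRRKRKKKK
WBRRRRKKK
BBRRRRKKK
KKRRRKKKK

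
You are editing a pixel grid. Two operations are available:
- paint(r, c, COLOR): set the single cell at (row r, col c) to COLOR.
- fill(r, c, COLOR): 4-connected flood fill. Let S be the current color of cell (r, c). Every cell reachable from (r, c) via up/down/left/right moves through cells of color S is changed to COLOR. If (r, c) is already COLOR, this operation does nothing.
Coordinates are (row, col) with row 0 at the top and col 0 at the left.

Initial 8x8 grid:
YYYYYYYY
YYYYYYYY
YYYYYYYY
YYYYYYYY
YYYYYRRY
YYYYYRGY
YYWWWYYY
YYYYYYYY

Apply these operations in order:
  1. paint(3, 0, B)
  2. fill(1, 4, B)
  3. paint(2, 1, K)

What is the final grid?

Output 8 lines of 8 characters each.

Answer: BBBBBBBB
BBBBBBBB
BKBBBBBB
BBBBBBBB
BBBBBRRB
BBBBBRGB
BBWWWBBB
BBBBBBBB

Derivation:
After op 1 paint(3,0,B):
YYYYYYYY
YYYYYYYY
YYYYYYYY
BYYYYYYY
YYYYYRRY
YYYYYRGY
YYWWWYYY
YYYYYYYY
After op 2 fill(1,4,B) [56 cells changed]:
BBBBBBBB
BBBBBBBB
BBBBBBBB
BBBBBBBB
BBBBBRRB
BBBBBRGB
BBWWWBBB
BBBBBBBB
After op 3 paint(2,1,K):
BBBBBBBB
BBBBBBBB
BKBBBBBB
BBBBBBBB
BBBBBRRB
BBBBBRGB
BBWWWBBB
BBBBBBBB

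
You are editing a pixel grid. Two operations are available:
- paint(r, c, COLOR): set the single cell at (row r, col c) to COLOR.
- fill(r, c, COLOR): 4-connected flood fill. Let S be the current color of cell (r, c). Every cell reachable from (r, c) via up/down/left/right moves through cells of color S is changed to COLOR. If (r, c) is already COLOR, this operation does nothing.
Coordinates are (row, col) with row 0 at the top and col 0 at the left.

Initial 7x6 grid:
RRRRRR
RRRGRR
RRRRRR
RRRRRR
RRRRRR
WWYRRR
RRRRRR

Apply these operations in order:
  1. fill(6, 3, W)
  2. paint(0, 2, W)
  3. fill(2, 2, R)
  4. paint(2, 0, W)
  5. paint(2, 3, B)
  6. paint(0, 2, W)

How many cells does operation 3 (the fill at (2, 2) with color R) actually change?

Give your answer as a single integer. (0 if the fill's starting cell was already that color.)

Answer: 40

Derivation:
After op 1 fill(6,3,W) [38 cells changed]:
WWWWWW
WWWGWW
WWWWWW
WWWWWW
WWWWWW
WWYWWW
WWWWWW
After op 2 paint(0,2,W):
WWWWWW
WWWGWW
WWWWWW
WWWWWW
WWWWWW
WWYWWW
WWWWWW
After op 3 fill(2,2,R) [40 cells changed]:
RRRRRR
RRRGRR
RRRRRR
RRRRRR
RRRRRR
RRYRRR
RRRRRR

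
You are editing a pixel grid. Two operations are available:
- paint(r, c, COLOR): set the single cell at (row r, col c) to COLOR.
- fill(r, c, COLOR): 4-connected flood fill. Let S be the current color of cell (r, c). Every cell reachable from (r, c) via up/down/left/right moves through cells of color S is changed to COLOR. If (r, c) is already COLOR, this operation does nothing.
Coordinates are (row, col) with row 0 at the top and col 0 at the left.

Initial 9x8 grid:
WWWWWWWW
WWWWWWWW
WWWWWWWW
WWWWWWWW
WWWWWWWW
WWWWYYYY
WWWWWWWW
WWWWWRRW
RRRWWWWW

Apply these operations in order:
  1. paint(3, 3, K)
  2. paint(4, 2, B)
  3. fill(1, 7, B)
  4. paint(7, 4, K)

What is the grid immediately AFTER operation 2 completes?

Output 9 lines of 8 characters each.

Answer: WWWWWWWW
WWWWWWWW
WWWWWWWW
WWWKWWWW
WWBWWWWW
WWWWYYYY
WWWWWWWW
WWWWWRRW
RRRWWWWW

Derivation:
After op 1 paint(3,3,K):
WWWWWWWW
WWWWWWWW
WWWWWWWW
WWWKWWWW
WWWWWWWW
WWWWYYYY
WWWWWWWW
WWWWWRRW
RRRWWWWW
After op 2 paint(4,2,B):
WWWWWWWW
WWWWWWWW
WWWWWWWW
WWWKWWWW
WWBWWWWW
WWWWYYYY
WWWWWWWW
WWWWWRRW
RRRWWWWW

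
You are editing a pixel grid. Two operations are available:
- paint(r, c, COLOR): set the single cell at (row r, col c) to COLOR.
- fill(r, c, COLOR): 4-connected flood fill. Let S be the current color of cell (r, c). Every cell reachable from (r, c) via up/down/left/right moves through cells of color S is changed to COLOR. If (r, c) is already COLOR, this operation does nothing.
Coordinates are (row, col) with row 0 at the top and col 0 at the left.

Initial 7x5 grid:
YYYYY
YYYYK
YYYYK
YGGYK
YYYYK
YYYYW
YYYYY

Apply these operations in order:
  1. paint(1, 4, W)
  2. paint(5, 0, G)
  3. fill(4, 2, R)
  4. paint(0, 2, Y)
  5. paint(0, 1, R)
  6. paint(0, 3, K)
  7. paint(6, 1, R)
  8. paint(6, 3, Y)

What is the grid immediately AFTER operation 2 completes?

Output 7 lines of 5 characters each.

After op 1 paint(1,4,W):
YYYYY
YYYYW
YYYYK
YGGYK
YYYYK
YYYYW
YYYYY
After op 2 paint(5,0,G):
YYYYY
YYYYW
YYYYK
YGGYK
YYYYK
GYYYW
YYYYY

Answer: YYYYY
YYYYW
YYYYK
YGGYK
YYYYK
GYYYW
YYYYY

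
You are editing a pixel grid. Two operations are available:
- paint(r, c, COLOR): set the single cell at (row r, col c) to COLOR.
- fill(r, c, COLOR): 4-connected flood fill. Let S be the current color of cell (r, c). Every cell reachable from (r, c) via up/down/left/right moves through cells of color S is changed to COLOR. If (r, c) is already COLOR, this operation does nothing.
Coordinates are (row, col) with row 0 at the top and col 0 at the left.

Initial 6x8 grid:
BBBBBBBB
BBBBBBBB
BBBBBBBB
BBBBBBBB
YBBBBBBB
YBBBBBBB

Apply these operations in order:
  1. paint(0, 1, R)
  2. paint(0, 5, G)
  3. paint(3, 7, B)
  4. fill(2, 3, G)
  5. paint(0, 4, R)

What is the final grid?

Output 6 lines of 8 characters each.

After op 1 paint(0,1,R):
BRBBBBBB
BBBBBBBB
BBBBBBBB
BBBBBBBB
YBBBBBBB
YBBBBBBB
After op 2 paint(0,5,G):
BRBBBGBB
BBBBBBBB
BBBBBBBB
BBBBBBBB
YBBBBBBB
YBBBBBBB
After op 3 paint(3,7,B):
BRBBBGBB
BBBBBBBB
BBBBBBBB
BBBBBBBB
YBBBBBBB
YBBBBBBB
After op 4 fill(2,3,G) [44 cells changed]:
GRGGGGGG
GGGGGGGG
GGGGGGGG
GGGGGGGG
YGGGGGGG
YGGGGGGG
After op 5 paint(0,4,R):
GRGGRGGG
GGGGGGGG
GGGGGGGG
GGGGGGGG
YGGGGGGG
YGGGGGGG

Answer: GRGGRGGG
GGGGGGGG
GGGGGGGG
GGGGGGGG
YGGGGGGG
YGGGGGGG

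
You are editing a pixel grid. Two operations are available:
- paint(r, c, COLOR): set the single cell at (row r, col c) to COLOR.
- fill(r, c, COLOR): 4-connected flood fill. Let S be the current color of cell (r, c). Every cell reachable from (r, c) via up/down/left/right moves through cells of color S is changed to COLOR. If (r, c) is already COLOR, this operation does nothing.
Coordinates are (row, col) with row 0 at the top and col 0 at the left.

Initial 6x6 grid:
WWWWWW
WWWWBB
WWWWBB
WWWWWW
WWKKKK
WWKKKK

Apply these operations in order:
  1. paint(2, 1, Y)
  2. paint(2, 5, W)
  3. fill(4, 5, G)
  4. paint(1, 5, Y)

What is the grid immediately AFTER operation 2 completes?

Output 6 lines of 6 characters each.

Answer: WWWWWW
WWWWBB
WYWWBW
WWWWWW
WWKKKK
WWKKKK

Derivation:
After op 1 paint(2,1,Y):
WWWWWW
WWWWBB
WYWWBB
WWWWWW
WWKKKK
WWKKKK
After op 2 paint(2,5,W):
WWWWWW
WWWWBB
WYWWBW
WWWWWW
WWKKKK
WWKKKK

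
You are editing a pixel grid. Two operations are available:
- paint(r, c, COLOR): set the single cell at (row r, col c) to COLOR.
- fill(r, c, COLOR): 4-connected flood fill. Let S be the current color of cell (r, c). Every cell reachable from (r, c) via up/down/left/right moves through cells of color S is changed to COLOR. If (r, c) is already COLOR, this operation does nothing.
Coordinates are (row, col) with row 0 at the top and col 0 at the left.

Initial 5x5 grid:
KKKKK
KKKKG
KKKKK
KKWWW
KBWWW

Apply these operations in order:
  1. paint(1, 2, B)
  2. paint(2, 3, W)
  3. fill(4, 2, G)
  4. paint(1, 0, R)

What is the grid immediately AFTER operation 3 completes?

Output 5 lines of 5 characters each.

Answer: KKKKK
KKBKG
KKKGK
KKGGG
KBGGG

Derivation:
After op 1 paint(1,2,B):
KKKKK
KKBKG
KKKKK
KKWWW
KBWWW
After op 2 paint(2,3,W):
KKKKK
KKBKG
KKKWK
KKWWW
KBWWW
After op 3 fill(4,2,G) [7 cells changed]:
KKKKK
KKBKG
KKKGK
KKGGG
KBGGG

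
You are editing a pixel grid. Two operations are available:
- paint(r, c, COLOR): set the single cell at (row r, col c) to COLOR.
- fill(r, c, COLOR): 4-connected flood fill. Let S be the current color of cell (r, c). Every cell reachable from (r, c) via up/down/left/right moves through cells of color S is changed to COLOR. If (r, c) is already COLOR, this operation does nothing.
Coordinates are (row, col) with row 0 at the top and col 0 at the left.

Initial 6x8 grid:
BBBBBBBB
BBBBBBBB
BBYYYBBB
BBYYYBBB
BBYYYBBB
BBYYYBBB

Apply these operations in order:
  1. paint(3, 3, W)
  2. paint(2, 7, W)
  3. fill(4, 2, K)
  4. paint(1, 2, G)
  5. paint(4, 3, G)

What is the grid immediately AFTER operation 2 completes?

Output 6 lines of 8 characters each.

Answer: BBBBBBBB
BBBBBBBB
BBYYYBBW
BBYWYBBB
BBYYYBBB
BBYYYBBB

Derivation:
After op 1 paint(3,3,W):
BBBBBBBB
BBBBBBBB
BBYYYBBB
BBYWYBBB
BBYYYBBB
BBYYYBBB
After op 2 paint(2,7,W):
BBBBBBBB
BBBBBBBB
BBYYYBBW
BBYWYBBB
BBYYYBBB
BBYYYBBB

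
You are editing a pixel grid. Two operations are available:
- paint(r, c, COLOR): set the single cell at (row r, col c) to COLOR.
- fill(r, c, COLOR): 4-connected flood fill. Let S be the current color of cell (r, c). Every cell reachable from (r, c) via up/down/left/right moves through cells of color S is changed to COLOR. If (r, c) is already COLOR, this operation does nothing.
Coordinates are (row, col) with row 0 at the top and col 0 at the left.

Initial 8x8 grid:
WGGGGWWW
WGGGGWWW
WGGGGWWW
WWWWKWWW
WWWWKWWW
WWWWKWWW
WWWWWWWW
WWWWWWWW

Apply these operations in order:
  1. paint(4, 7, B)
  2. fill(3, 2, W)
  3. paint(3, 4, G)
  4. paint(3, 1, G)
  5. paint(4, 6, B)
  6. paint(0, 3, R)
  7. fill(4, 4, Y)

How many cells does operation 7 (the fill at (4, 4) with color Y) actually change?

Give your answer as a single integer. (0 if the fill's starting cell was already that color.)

Answer: 2

Derivation:
After op 1 paint(4,7,B):
WGGGGWWW
WGGGGWWW
WGGGGWWW
WWWWKWWW
WWWWKWWB
WWWWKWWW
WWWWWWWW
WWWWWWWW
After op 2 fill(3,2,W) [0 cells changed]:
WGGGGWWW
WGGGGWWW
WGGGGWWW
WWWWKWWW
WWWWKWWB
WWWWKWWW
WWWWWWWW
WWWWWWWW
After op 3 paint(3,4,G):
WGGGGWWW
WGGGGWWW
WGGGGWWW
WWWWGWWW
WWWWKWWB
WWWWKWWW
WWWWWWWW
WWWWWWWW
After op 4 paint(3,1,G):
WGGGGWWW
WGGGGWWW
WGGGGWWW
WGWWGWWW
WWWWKWWB
WWWWKWWW
WWWWWWWW
WWWWWWWW
After op 5 paint(4,6,B):
WGGGGWWW
WGGGGWWW
WGGGGWWW
WGWWGWWW
WWWWKWBB
WWWWKWWW
WWWWWWWW
WWWWWWWW
After op 6 paint(0,3,R):
WGGRGWWW
WGGGGWWW
WGGGGWWW
WGWWGWWW
WWWWKWBB
WWWWKWWW
WWWWWWWW
WWWWWWWW
After op 7 fill(4,4,Y) [2 cells changed]:
WGGRGWWW
WGGGGWWW
WGGGGWWW
WGWWGWWW
WWWWYWBB
WWWWYWWW
WWWWWWWW
WWWWWWWW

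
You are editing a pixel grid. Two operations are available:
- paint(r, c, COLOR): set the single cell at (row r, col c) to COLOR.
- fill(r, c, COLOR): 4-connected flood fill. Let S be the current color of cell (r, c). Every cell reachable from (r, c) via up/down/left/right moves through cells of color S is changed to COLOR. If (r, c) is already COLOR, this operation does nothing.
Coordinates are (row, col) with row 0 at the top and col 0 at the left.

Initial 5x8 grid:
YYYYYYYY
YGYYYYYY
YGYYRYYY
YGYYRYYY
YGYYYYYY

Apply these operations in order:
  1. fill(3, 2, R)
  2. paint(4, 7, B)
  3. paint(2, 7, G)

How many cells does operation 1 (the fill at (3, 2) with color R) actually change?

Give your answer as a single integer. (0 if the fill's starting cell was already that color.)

After op 1 fill(3,2,R) [34 cells changed]:
RRRRRRRR
RGRRRRRR
RGRRRRRR
RGRRRRRR
RGRRRRRR

Answer: 34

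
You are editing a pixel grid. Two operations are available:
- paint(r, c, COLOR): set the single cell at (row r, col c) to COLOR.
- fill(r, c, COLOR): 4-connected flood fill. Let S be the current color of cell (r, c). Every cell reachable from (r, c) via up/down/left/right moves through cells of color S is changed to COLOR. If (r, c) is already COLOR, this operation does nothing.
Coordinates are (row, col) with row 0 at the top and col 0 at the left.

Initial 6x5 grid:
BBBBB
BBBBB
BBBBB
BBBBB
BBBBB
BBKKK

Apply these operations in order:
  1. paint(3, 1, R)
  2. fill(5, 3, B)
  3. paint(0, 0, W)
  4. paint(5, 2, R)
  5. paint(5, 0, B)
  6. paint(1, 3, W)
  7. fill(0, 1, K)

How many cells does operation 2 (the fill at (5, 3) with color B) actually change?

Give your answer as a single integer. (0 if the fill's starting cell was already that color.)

Answer: 3

Derivation:
After op 1 paint(3,1,R):
BBBBB
BBBBB
BBBBB
BRBBB
BBBBB
BBKKK
After op 2 fill(5,3,B) [3 cells changed]:
BBBBB
BBBBB
BBBBB
BRBBB
BBBBB
BBBBB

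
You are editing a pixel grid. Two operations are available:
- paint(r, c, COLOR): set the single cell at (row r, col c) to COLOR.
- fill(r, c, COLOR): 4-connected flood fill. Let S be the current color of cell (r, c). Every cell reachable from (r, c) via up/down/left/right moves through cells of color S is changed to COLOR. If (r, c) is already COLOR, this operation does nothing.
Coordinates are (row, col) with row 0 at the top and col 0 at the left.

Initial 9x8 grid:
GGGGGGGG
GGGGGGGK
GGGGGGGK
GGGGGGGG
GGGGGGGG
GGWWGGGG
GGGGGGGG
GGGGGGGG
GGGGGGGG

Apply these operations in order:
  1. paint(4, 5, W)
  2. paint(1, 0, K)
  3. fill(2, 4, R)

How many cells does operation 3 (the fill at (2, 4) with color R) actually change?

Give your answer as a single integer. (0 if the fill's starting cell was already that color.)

After op 1 paint(4,5,W):
GGGGGGGG
GGGGGGGK
GGGGGGGK
GGGGGGGG
GGGGGWGG
GGWWGGGG
GGGGGGGG
GGGGGGGG
GGGGGGGG
After op 2 paint(1,0,K):
GGGGGGGG
KGGGGGGK
GGGGGGGK
GGGGGGGG
GGGGGWGG
GGWWGGGG
GGGGGGGG
GGGGGGGG
GGGGGGGG
After op 3 fill(2,4,R) [66 cells changed]:
RRRRRRRR
KRRRRRRK
RRRRRRRK
RRRRRRRR
RRRRRWRR
RRWWRRRR
RRRRRRRR
RRRRRRRR
RRRRRRRR

Answer: 66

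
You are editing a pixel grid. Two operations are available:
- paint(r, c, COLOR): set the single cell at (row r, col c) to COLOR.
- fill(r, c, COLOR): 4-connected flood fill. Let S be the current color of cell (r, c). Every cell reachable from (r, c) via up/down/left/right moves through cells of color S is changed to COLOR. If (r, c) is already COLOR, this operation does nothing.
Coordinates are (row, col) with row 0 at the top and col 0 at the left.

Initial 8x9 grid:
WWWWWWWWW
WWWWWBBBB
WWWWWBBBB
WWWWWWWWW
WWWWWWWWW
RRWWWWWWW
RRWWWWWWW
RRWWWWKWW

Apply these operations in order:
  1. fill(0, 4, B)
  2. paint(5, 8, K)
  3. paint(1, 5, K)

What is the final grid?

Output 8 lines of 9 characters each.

After op 1 fill(0,4,B) [57 cells changed]:
BBBBBBBBB
BBBBBBBBB
BBBBBBBBB
BBBBBBBBB
BBBBBBBBB
RRBBBBBBB
RRBBBBBBB
RRBBBBKBB
After op 2 paint(5,8,K):
BBBBBBBBB
BBBBBBBBB
BBBBBBBBB
BBBBBBBBB
BBBBBBBBB
RRBBBBBBK
RRBBBBBBB
RRBBBBKBB
After op 3 paint(1,5,K):
BBBBBBBBB
BBBBBKBBB
BBBBBBBBB
BBBBBBBBB
BBBBBBBBB
RRBBBBBBK
RRBBBBBBB
RRBBBBKBB

Answer: BBBBBBBBB
BBBBBKBBB
BBBBBBBBB
BBBBBBBBB
BBBBBBBBB
RRBBBBBBK
RRBBBBBBB
RRBBBBKBB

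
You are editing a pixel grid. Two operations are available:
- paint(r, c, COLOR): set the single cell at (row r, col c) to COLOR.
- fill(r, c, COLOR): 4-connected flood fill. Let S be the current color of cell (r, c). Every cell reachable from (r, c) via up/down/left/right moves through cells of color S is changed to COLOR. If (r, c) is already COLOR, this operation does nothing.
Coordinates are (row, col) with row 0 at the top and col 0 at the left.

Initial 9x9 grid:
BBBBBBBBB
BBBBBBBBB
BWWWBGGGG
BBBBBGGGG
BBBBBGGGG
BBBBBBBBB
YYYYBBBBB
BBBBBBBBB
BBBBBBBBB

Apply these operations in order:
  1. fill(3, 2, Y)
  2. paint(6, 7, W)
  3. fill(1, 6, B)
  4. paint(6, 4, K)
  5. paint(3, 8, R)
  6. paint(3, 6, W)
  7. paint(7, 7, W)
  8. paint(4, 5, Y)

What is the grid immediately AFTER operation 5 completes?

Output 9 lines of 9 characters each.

Answer: BBBBBBBBB
BBBBBBBBB
BWWWBGGGG
BBBBBGGGR
BBBBBGGGG
BBBBBBBBB
BBBBKBBWB
BBBBBBBBB
BBBBBBBBB

Derivation:
After op 1 fill(3,2,Y) [62 cells changed]:
YYYYYYYYY
YYYYYYYYY
YWWWYGGGG
YYYYYGGGG
YYYYYGGGG
YYYYYYYYY
YYYYYYYYY
YYYYYYYYY
YYYYYYYYY
After op 2 paint(6,7,W):
YYYYYYYYY
YYYYYYYYY
YWWWYGGGG
YYYYYGGGG
YYYYYGGGG
YYYYYYYYY
YYYYYYYWY
YYYYYYYYY
YYYYYYYYY
After op 3 fill(1,6,B) [65 cells changed]:
BBBBBBBBB
BBBBBBBBB
BWWWBGGGG
BBBBBGGGG
BBBBBGGGG
BBBBBBBBB
BBBBBBBWB
BBBBBBBBB
BBBBBBBBB
After op 4 paint(6,4,K):
BBBBBBBBB
BBBBBBBBB
BWWWBGGGG
BBBBBGGGG
BBBBBGGGG
BBBBBBBBB
BBBBKBBWB
BBBBBBBBB
BBBBBBBBB
After op 5 paint(3,8,R):
BBBBBBBBB
BBBBBBBBB
BWWWBGGGG
BBBBBGGGR
BBBBBGGGG
BBBBBBBBB
BBBBKBBWB
BBBBBBBBB
BBBBBBBBB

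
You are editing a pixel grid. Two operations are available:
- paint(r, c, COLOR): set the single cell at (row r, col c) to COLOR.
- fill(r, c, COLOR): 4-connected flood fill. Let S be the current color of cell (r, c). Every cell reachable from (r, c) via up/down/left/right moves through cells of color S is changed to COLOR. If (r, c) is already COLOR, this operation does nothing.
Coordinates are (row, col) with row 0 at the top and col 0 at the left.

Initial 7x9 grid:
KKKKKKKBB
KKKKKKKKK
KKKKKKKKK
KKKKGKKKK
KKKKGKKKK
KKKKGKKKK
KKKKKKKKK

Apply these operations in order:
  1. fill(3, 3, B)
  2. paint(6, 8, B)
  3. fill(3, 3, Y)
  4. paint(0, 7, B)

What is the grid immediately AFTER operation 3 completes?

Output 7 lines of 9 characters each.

After op 1 fill(3,3,B) [58 cells changed]:
BBBBBBBBB
BBBBBBBBB
BBBBBBBBB
BBBBGBBBB
BBBBGBBBB
BBBBGBBBB
BBBBBBBBB
After op 2 paint(6,8,B):
BBBBBBBBB
BBBBBBBBB
BBBBBBBBB
BBBBGBBBB
BBBBGBBBB
BBBBGBBBB
BBBBBBBBB
After op 3 fill(3,3,Y) [60 cells changed]:
YYYYYYYYY
YYYYYYYYY
YYYYYYYYY
YYYYGYYYY
YYYYGYYYY
YYYYGYYYY
YYYYYYYYY

Answer: YYYYYYYYY
YYYYYYYYY
YYYYYYYYY
YYYYGYYYY
YYYYGYYYY
YYYYGYYYY
YYYYYYYYY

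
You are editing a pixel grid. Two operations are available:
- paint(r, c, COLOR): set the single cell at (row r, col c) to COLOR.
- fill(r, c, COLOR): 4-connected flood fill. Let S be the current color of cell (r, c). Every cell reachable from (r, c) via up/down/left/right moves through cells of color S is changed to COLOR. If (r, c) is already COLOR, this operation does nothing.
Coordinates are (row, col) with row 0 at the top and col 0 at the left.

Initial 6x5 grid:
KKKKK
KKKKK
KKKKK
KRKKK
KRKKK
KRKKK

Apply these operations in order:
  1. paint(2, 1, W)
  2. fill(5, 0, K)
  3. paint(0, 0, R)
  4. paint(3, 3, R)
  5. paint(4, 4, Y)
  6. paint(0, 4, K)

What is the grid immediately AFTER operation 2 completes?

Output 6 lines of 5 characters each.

Answer: KKKKK
KKKKK
KWKKK
KRKKK
KRKKK
KRKKK

Derivation:
After op 1 paint(2,1,W):
KKKKK
KKKKK
KWKKK
KRKKK
KRKKK
KRKKK
After op 2 fill(5,0,K) [0 cells changed]:
KKKKK
KKKKK
KWKKK
KRKKK
KRKKK
KRKKK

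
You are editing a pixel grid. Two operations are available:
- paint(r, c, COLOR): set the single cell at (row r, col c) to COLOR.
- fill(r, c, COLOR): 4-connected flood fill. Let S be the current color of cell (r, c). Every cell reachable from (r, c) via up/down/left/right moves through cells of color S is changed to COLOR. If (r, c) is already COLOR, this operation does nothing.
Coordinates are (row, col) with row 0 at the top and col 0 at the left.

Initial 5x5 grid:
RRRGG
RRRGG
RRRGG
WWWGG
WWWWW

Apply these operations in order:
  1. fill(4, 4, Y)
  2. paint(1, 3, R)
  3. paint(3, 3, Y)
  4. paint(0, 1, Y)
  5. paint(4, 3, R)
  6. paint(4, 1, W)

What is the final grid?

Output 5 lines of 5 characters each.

Answer: RYRGG
RRRRG
RRRGG
YYYYG
YWYRY

Derivation:
After op 1 fill(4,4,Y) [8 cells changed]:
RRRGG
RRRGG
RRRGG
YYYGG
YYYYY
After op 2 paint(1,3,R):
RRRGG
RRRRG
RRRGG
YYYGG
YYYYY
After op 3 paint(3,3,Y):
RRRGG
RRRRG
RRRGG
YYYYG
YYYYY
After op 4 paint(0,1,Y):
RYRGG
RRRRG
RRRGG
YYYYG
YYYYY
After op 5 paint(4,3,R):
RYRGG
RRRRG
RRRGG
YYYYG
YYYRY
After op 6 paint(4,1,W):
RYRGG
RRRRG
RRRGG
YYYYG
YWYRY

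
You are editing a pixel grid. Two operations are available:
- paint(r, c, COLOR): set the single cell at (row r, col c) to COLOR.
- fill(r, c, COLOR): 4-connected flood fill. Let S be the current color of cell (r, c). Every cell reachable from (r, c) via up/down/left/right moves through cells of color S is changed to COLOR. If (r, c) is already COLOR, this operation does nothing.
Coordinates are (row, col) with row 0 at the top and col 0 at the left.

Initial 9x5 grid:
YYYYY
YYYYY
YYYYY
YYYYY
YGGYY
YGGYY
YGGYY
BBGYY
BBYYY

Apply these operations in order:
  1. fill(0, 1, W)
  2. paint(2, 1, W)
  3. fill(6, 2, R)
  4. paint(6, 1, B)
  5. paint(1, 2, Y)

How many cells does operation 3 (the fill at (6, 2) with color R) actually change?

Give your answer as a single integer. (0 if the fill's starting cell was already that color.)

Answer: 7

Derivation:
After op 1 fill(0,1,W) [34 cells changed]:
WWWWW
WWWWW
WWWWW
WWWWW
WGGWW
WGGWW
WGGWW
BBGWW
BBWWW
After op 2 paint(2,1,W):
WWWWW
WWWWW
WWWWW
WWWWW
WGGWW
WGGWW
WGGWW
BBGWW
BBWWW
After op 3 fill(6,2,R) [7 cells changed]:
WWWWW
WWWWW
WWWWW
WWWWW
WRRWW
WRRWW
WRRWW
BBRWW
BBWWW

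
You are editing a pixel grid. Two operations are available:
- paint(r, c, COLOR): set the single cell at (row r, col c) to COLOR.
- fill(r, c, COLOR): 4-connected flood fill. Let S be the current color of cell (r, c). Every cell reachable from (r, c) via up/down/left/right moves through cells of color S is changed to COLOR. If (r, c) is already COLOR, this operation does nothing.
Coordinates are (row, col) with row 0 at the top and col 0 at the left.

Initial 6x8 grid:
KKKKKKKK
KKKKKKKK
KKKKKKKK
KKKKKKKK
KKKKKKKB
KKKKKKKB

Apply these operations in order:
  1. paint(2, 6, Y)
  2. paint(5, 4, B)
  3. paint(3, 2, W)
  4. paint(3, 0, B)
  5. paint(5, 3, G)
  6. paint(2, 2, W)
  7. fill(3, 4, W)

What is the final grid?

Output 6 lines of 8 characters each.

After op 1 paint(2,6,Y):
KKKKKKKK
KKKKKKKK
KKKKKKYK
KKKKKKKK
KKKKKKKB
KKKKKKKB
After op 2 paint(5,4,B):
KKKKKKKK
KKKKKKKK
KKKKKKYK
KKKKKKKK
KKKKKKKB
KKKKBKKB
After op 3 paint(3,2,W):
KKKKKKKK
KKKKKKKK
KKKKKKYK
KKWKKKKK
KKKKKKKB
KKKKBKKB
After op 4 paint(3,0,B):
KKKKKKKK
KKKKKKKK
KKKKKKYK
BKWKKKKK
KKKKKKKB
KKKKBKKB
After op 5 paint(5,3,G):
KKKKKKKK
KKKKKKKK
KKKKKKYK
BKWKKKKK
KKKKKKKB
KKKGBKKB
After op 6 paint(2,2,W):
KKKKKKKK
KKKKKKKK
KKWKKKYK
BKWKKKKK
KKKKKKKB
KKKGBKKB
After op 7 fill(3,4,W) [40 cells changed]:
WWWWWWWW
WWWWWWWW
WWWWWWYW
BWWWWWWW
WWWWWWWB
WWWGBWWB

Answer: WWWWWWWW
WWWWWWWW
WWWWWWYW
BWWWWWWW
WWWWWWWB
WWWGBWWB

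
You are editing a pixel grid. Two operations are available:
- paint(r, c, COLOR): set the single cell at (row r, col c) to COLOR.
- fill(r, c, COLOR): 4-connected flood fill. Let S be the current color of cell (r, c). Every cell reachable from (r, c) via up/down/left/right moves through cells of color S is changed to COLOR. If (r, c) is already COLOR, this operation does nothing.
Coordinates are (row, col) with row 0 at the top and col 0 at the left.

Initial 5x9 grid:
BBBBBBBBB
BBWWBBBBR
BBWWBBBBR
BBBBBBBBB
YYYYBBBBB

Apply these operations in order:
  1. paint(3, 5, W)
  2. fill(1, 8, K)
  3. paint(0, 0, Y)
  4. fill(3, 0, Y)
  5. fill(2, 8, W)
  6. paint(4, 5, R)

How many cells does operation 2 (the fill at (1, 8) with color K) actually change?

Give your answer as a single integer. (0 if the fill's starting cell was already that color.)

Answer: 2

Derivation:
After op 1 paint(3,5,W):
BBBBBBBBB
BBWWBBBBR
BBWWBBBBR
BBBBBWBBB
YYYYBBBBB
After op 2 fill(1,8,K) [2 cells changed]:
BBBBBBBBB
BBWWBBBBK
BBWWBBBBK
BBBBBWBBB
YYYYBBBBB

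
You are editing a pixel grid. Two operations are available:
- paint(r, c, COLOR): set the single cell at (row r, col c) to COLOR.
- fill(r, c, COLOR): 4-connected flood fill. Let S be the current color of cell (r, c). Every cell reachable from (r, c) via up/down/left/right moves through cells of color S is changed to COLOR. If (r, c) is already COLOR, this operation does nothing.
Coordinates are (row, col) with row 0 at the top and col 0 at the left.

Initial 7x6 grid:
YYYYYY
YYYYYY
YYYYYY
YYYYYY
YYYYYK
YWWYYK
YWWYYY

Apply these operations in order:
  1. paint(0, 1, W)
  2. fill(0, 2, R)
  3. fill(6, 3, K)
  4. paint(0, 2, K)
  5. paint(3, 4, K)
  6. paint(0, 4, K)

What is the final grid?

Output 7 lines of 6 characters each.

Answer: KWKKKK
KKKKKK
KKKKKK
KKKKKK
KKKKKK
KWWKKK
KWWKKK

Derivation:
After op 1 paint(0,1,W):
YWYYYY
YYYYYY
YYYYYY
YYYYYY
YYYYYK
YWWYYK
YWWYYY
After op 2 fill(0,2,R) [35 cells changed]:
RWRRRR
RRRRRR
RRRRRR
RRRRRR
RRRRRK
RWWRRK
RWWRRR
After op 3 fill(6,3,K) [35 cells changed]:
KWKKKK
KKKKKK
KKKKKK
KKKKKK
KKKKKK
KWWKKK
KWWKKK
After op 4 paint(0,2,K):
KWKKKK
KKKKKK
KKKKKK
KKKKKK
KKKKKK
KWWKKK
KWWKKK
After op 5 paint(3,4,K):
KWKKKK
KKKKKK
KKKKKK
KKKKKK
KKKKKK
KWWKKK
KWWKKK
After op 6 paint(0,4,K):
KWKKKK
KKKKKK
KKKKKK
KKKKKK
KKKKKK
KWWKKK
KWWKKK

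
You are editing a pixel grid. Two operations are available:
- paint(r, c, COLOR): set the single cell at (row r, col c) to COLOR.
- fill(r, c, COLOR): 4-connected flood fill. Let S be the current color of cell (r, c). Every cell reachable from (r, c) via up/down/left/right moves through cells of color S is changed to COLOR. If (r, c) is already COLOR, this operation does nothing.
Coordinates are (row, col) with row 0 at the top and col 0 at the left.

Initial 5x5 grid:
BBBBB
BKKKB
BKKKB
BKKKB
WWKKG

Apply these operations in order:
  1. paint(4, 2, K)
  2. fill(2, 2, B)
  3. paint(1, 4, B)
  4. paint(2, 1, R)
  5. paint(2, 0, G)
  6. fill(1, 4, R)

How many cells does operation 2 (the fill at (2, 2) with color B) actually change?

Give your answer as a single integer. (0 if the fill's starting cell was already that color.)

After op 1 paint(4,2,K):
BBBBB
BKKKB
BKKKB
BKKKB
WWKKG
After op 2 fill(2,2,B) [11 cells changed]:
BBBBB
BBBBB
BBBBB
BBBBB
WWBBG

Answer: 11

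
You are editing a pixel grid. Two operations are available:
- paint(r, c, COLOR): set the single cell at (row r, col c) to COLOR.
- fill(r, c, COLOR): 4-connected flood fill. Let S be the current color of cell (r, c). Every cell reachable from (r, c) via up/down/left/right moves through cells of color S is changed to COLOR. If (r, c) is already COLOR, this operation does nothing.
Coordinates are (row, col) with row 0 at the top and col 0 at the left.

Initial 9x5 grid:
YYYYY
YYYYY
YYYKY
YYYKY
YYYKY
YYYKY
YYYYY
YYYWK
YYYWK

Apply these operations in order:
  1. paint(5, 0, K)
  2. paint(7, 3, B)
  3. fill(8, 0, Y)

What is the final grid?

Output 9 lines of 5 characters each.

After op 1 paint(5,0,K):
YYYYY
YYYYY
YYYKY
YYYKY
YYYKY
KYYKY
YYYYY
YYYWK
YYYWK
After op 2 paint(7,3,B):
YYYYY
YYYYY
YYYKY
YYYKY
YYYKY
KYYKY
YYYYY
YYYBK
YYYWK
After op 3 fill(8,0,Y) [0 cells changed]:
YYYYY
YYYYY
YYYKY
YYYKY
YYYKY
KYYKY
YYYYY
YYYBK
YYYWK

Answer: YYYYY
YYYYY
YYYKY
YYYKY
YYYKY
KYYKY
YYYYY
YYYBK
YYYWK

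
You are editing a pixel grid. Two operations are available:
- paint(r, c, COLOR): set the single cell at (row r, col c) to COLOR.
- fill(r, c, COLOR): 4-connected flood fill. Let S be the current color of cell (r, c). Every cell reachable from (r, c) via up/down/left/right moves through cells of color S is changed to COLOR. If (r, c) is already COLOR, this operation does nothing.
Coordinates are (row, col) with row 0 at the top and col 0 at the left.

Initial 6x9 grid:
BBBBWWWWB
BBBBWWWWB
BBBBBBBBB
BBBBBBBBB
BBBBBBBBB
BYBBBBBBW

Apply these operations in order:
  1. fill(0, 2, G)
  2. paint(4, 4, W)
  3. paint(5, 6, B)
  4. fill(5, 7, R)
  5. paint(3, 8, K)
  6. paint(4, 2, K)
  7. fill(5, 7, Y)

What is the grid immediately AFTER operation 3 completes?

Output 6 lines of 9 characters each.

After op 1 fill(0,2,G) [44 cells changed]:
GGGGWWWWG
GGGGWWWWG
GGGGGGGGG
GGGGGGGGG
GGGGGGGGG
GYGGGGGGW
After op 2 paint(4,4,W):
GGGGWWWWG
GGGGWWWWG
GGGGGGGGG
GGGGGGGGG
GGGGWGGGG
GYGGGGGGW
After op 3 paint(5,6,B):
GGGGWWWWG
GGGGWWWWG
GGGGGGGGG
GGGGGGGGG
GGGGWGGGG
GYGGGGBGW

Answer: GGGGWWWWG
GGGGWWWWG
GGGGGGGGG
GGGGGGGGG
GGGGWGGGG
GYGGGGBGW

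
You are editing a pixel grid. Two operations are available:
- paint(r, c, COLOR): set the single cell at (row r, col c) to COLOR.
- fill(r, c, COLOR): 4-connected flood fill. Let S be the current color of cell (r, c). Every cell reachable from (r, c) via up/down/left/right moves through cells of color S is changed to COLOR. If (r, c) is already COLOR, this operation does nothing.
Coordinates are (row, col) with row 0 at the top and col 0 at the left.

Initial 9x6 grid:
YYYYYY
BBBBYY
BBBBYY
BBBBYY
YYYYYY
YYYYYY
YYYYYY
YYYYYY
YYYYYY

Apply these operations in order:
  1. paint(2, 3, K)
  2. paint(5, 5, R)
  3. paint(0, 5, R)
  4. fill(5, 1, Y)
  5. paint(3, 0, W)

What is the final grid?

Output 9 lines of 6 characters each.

After op 1 paint(2,3,K):
YYYYYY
BBBBYY
BBBKYY
BBBBYY
YYYYYY
YYYYYY
YYYYYY
YYYYYY
YYYYYY
After op 2 paint(5,5,R):
YYYYYY
BBBBYY
BBBKYY
BBBBYY
YYYYYY
YYYYYR
YYYYYY
YYYYYY
YYYYYY
After op 3 paint(0,5,R):
YYYYYR
BBBBYY
BBBKYY
BBBBYY
YYYYYY
YYYYYR
YYYYYY
YYYYYY
YYYYYY
After op 4 fill(5,1,Y) [0 cells changed]:
YYYYYR
BBBBYY
BBBKYY
BBBBYY
YYYYYY
YYYYYR
YYYYYY
YYYYYY
YYYYYY
After op 5 paint(3,0,W):
YYYYYR
BBBBYY
BBBKYY
WBBBYY
YYYYYY
YYYYYR
YYYYYY
YYYYYY
YYYYYY

Answer: YYYYYR
BBBBYY
BBBKYY
WBBBYY
YYYYYY
YYYYYR
YYYYYY
YYYYYY
YYYYYY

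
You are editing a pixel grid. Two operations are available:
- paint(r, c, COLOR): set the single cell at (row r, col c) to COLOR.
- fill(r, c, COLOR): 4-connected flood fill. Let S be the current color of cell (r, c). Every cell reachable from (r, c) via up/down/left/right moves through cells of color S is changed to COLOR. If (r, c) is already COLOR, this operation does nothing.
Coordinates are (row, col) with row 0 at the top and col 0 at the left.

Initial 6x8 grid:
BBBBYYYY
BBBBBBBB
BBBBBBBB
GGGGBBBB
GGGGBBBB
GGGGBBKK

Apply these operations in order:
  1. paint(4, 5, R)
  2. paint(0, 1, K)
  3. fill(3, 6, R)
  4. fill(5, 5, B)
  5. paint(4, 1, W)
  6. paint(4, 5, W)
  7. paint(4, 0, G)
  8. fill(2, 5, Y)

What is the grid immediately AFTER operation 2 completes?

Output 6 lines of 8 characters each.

Answer: BKBBYYYY
BBBBBBBB
BBBBBBBB
GGGGBBBB
GGGGBRBB
GGGGBBKK

Derivation:
After op 1 paint(4,5,R):
BBBBYYYY
BBBBBBBB
BBBBBBBB
GGGGBBBB
GGGGBRBB
GGGGBBKK
After op 2 paint(0,1,K):
BKBBYYYY
BBBBBBBB
BBBBBBBB
GGGGBBBB
GGGGBRBB
GGGGBBKK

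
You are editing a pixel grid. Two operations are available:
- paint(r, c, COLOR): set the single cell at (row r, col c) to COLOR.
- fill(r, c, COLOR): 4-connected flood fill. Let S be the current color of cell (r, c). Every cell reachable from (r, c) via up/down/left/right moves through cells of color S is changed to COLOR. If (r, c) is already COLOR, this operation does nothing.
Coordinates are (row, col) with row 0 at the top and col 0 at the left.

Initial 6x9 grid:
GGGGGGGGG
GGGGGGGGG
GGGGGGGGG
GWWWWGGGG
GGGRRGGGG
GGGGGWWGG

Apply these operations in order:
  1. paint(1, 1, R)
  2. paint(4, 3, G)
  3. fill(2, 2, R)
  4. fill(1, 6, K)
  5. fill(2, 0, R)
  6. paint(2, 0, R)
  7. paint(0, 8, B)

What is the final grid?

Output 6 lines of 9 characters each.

Answer: RRRRRRRRB
RRRRRRRRR
RRRRRRRRR
RWWWWRRRR
RRRRRRRRR
RRRRRWWRR

Derivation:
After op 1 paint(1,1,R):
GGGGGGGGG
GRGGGGGGG
GGGGGGGGG
GWWWWGGGG
GGGRRGGGG
GGGGGWWGG
After op 2 paint(4,3,G):
GGGGGGGGG
GRGGGGGGG
GGGGGGGGG
GWWWWGGGG
GGGGRGGGG
GGGGGWWGG
After op 3 fill(2,2,R) [46 cells changed]:
RRRRRRRRR
RRRRRRRRR
RRRRRRRRR
RWWWWRRRR
RRRRRRRRR
RRRRRWWRR
After op 4 fill(1,6,K) [48 cells changed]:
KKKKKKKKK
KKKKKKKKK
KKKKKKKKK
KWWWWKKKK
KKKKKKKKK
KKKKKWWKK
After op 5 fill(2,0,R) [48 cells changed]:
RRRRRRRRR
RRRRRRRRR
RRRRRRRRR
RWWWWRRRR
RRRRRRRRR
RRRRRWWRR
After op 6 paint(2,0,R):
RRRRRRRRR
RRRRRRRRR
RRRRRRRRR
RWWWWRRRR
RRRRRRRRR
RRRRRWWRR
After op 7 paint(0,8,B):
RRRRRRRRB
RRRRRRRRR
RRRRRRRRR
RWWWWRRRR
RRRRRRRRR
RRRRRWWRR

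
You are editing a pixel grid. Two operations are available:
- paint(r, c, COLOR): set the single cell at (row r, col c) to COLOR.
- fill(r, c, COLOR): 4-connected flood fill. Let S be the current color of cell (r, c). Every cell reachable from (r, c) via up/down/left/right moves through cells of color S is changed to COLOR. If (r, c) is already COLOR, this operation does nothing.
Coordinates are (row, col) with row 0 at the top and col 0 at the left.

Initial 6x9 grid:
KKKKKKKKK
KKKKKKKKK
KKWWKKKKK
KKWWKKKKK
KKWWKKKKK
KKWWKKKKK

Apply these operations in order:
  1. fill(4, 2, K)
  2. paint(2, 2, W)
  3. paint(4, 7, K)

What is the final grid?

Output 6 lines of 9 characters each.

After op 1 fill(4,2,K) [8 cells changed]:
KKKKKKKKK
KKKKKKKKK
KKKKKKKKK
KKKKKKKKK
KKKKKKKKK
KKKKKKKKK
After op 2 paint(2,2,W):
KKKKKKKKK
KKKKKKKKK
KKWKKKKKK
KKKKKKKKK
KKKKKKKKK
KKKKKKKKK
After op 3 paint(4,7,K):
KKKKKKKKK
KKKKKKKKK
KKWKKKKKK
KKKKKKKKK
KKKKKKKKK
KKKKKKKKK

Answer: KKKKKKKKK
KKKKKKKKK
KKWKKKKKK
KKKKKKKKK
KKKKKKKKK
KKKKKKKKK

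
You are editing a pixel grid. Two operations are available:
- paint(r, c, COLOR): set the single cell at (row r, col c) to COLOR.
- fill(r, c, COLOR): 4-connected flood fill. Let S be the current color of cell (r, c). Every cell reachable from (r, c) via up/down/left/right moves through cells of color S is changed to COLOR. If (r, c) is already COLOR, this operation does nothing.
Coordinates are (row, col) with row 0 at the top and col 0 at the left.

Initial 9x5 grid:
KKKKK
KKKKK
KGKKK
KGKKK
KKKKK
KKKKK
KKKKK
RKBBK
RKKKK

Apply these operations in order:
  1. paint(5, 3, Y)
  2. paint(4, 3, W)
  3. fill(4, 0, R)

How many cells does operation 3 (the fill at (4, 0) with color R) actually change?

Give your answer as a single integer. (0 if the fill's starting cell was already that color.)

Answer: 37

Derivation:
After op 1 paint(5,3,Y):
KKKKK
KKKKK
KGKKK
KGKKK
KKKKK
KKKYK
KKKKK
RKBBK
RKKKK
After op 2 paint(4,3,W):
KKKKK
KKKKK
KGKKK
KGKKK
KKKWK
KKKYK
KKKKK
RKBBK
RKKKK
After op 3 fill(4,0,R) [37 cells changed]:
RRRRR
RRRRR
RGRRR
RGRRR
RRRWR
RRRYR
RRRRR
RRBBR
RRRRR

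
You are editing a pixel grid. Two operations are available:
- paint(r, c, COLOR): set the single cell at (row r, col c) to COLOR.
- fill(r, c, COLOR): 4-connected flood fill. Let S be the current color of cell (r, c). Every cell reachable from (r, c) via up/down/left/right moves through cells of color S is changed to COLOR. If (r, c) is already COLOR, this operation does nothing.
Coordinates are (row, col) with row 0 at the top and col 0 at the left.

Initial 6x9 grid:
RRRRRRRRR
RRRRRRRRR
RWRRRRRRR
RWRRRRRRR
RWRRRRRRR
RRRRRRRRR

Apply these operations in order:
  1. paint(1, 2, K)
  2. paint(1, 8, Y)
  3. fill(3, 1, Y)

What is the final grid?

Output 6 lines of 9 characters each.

After op 1 paint(1,2,K):
RRRRRRRRR
RRKRRRRRR
RWRRRRRRR
RWRRRRRRR
RWRRRRRRR
RRRRRRRRR
After op 2 paint(1,8,Y):
RRRRRRRRR
RRKRRRRRY
RWRRRRRRR
RWRRRRRRR
RWRRRRRRR
RRRRRRRRR
After op 3 fill(3,1,Y) [3 cells changed]:
RRRRRRRRR
RRKRRRRRY
RYRRRRRRR
RYRRRRRRR
RYRRRRRRR
RRRRRRRRR

Answer: RRRRRRRRR
RRKRRRRRY
RYRRRRRRR
RYRRRRRRR
RYRRRRRRR
RRRRRRRRR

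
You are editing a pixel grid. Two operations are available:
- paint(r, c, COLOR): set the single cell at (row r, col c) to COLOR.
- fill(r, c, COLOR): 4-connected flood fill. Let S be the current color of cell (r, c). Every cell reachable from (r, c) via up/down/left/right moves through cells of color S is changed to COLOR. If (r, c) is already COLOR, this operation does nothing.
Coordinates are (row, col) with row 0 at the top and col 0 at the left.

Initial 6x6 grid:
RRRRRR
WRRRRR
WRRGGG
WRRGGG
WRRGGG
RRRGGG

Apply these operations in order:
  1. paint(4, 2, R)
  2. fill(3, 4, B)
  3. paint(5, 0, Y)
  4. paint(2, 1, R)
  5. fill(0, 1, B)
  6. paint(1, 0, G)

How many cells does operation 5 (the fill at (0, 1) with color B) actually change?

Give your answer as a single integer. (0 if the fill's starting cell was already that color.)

After op 1 paint(4,2,R):
RRRRRR
WRRRRR
WRRGGG
WRRGGG
WRRGGG
RRRGGG
After op 2 fill(3,4,B) [12 cells changed]:
RRRRRR
WRRRRR
WRRBBB
WRRBBB
WRRBBB
RRRBBB
After op 3 paint(5,0,Y):
RRRRRR
WRRRRR
WRRBBB
WRRBBB
WRRBBB
YRRBBB
After op 4 paint(2,1,R):
RRRRRR
WRRRRR
WRRBBB
WRRBBB
WRRBBB
YRRBBB
After op 5 fill(0,1,B) [19 cells changed]:
BBBBBB
WBBBBB
WBBBBB
WBBBBB
WBBBBB
YBBBBB

Answer: 19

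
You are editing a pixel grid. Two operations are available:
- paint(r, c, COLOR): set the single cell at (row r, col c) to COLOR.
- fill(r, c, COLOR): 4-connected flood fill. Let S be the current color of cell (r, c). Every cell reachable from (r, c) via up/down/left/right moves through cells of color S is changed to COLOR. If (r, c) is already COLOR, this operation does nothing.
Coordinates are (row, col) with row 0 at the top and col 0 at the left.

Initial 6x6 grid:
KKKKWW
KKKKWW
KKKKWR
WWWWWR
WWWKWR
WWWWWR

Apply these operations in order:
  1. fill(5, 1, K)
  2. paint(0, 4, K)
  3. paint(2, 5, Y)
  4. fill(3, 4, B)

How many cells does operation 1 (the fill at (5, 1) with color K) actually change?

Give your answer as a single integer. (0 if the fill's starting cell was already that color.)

After op 1 fill(5,1,K) [19 cells changed]:
KKKKKK
KKKKKK
KKKKKR
KKKKKR
KKKKKR
KKKKKR

Answer: 19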